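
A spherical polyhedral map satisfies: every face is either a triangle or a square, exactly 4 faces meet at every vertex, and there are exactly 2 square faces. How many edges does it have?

Let x be the number of triangles; then F = 2 + x.
Edge–face incidences: 2E = 4·2 + 3·x = 8 + 3x.
Every vertex has degree 4, so 4V = 2E.
Euler: V − E + F = 2 ⇒ (2E)/4 − E + (2 + x) = 2.
Multiply by 8: 2·(2E) − 4·(2E) + 8·(2 + x) = 16, i.e. 16 + 8x − 2·(8 + 3x) = 16.
Collecting terms: 2x = 16, so x = 8.
Then 2E = 8 + 3·8 = 32, so E = 16, V = 2E/4 = 8, F = 2 + 8 = 10.

16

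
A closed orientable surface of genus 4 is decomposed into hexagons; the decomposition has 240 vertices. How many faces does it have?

123

χ = 2 − 2·4 = -6, and every face is a hexagon so 6F = 2E.
V − E + F = -6 with E = 6F/2 gives 240 − (6/2 − 1)·F = -6, so F = 123 and E = 369.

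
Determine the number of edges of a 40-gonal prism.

A prism on an n-gon has two n-gon bases and n rectangular sides: V = 2·40 = 80, E = 3·40 = 120, F = 40 + 2 = 42.

120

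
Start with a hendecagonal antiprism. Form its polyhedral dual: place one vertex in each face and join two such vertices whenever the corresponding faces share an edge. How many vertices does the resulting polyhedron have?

The base solid has V = 22, E = 44, F = 24.
The dual swaps V and F and preserves E: V′ = F = 24, E′ = E = 44, F′ = V = 22.

24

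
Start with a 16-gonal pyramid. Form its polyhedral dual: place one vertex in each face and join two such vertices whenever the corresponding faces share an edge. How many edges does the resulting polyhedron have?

32

The base solid has V = 17, E = 32, F = 17.
The dual swaps V and F and preserves E: V′ = F = 17, E′ = E = 32, F′ = V = 17.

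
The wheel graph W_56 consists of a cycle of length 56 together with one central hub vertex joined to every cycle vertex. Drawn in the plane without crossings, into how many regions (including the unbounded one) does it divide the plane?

W_56 has V = 56 + 1 = 57 vertices and E = 2·56 = 112 edges.
By Euler's formula F = 2 − V + E = 2 − 57 + 112 = 57.

57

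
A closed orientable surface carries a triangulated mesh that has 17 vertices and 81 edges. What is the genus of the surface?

6

Every face is a triangle and each edge borders two faces, so 3F = 2·81, giving F = 54.
χ = V − E + F = 17 − 81 + 54 = -10.
For a closed orientable surface χ = 2 − 2g, so g = (2 − (-10))/2 = 6.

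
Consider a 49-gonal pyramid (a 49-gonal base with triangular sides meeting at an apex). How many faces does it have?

50

A pyramid on an n-gon base has one n-gon and n triangles: V = 49 + 1 = 50, E = 2·49 = 98, F = 49 + 1 = 50.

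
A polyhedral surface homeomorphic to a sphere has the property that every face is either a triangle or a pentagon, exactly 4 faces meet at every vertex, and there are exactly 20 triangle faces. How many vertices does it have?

30

Let x be the number of pentagons; then F = 20 + x.
Edge–face incidences: 2E = 3·20 + 5·x = 60 + 5x.
Every vertex has degree 4, so 4V = 2E.
Euler: V − E + F = 2 ⇒ (2E)/4 − E + (20 + x) = 2.
Multiply by 8: 2·(2E) − 4·(2E) + 8·(20 + x) = 16, i.e. 160 + 8x − 2·(60 + 5x) = 16.
Collecting terms: −2x + 40 = 16, so −2x = −24, so x = 12.
Then 2E = 60 + 5·12 = 120, so E = 60, V = 2E/4 = 30, F = 20 + 12 = 32.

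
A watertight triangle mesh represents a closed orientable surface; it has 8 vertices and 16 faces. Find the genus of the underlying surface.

1

Every face is a triangle, so 2E = 3·16 = 48, giving E = 24.
χ = V − E + F = 8 − 24 + 16 = 0.
For a closed orientable surface χ = 2 − 2g, so g = (2 − (0))/2 = 1.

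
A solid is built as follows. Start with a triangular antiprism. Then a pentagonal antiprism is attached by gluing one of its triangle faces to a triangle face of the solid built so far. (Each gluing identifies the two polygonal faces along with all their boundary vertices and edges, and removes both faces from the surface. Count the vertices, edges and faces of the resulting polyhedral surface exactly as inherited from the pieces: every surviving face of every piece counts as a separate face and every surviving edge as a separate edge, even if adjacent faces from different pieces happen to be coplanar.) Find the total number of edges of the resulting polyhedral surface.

29

A triangular antiprism: V=6, E=12, F=8.
Attach a pentagonal antiprism (V=10, E=20, F=12) along a 3-gon: merge 3 vertices and 3 edges, delete both glued faces → V=13, E=29, F=18.
Check: V − E + F = 13 − 29 + 18 = 2.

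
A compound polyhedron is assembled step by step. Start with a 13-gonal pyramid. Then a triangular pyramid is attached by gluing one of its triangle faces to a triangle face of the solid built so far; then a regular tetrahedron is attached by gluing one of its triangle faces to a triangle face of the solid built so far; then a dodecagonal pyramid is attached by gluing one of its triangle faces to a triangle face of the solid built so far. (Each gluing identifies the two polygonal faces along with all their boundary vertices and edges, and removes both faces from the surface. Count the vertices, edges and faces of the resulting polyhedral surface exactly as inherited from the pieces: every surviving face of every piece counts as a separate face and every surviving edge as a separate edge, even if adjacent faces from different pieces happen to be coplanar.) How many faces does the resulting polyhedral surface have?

A 13-gonal pyramid: V=14, E=26, F=14.
Attach a triangular pyramid (V=4, E=6, F=4) along a 3-gon: merge 3 vertices and 3 edges, delete both glued faces → V=15, E=29, F=16.
Attach a regular tetrahedron (V=4, E=6, F=4) along a 3-gon: merge 3 vertices and 3 edges, delete both glued faces → V=16, E=32, F=18.
Attach a dodecagonal pyramid (V=13, E=24, F=13) along a 3-gon: merge 3 vertices and 3 edges, delete both glued faces → V=26, E=53, F=29.
Check: V − E + F = 26 − 53 + 29 = 2.

29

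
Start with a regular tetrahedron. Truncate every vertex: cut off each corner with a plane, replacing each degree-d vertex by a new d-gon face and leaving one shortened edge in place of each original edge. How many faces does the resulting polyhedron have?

The base solid has V = 4, E = 6, F = 4.
Truncation replaces each original edge-end by a new vertex, so V′ = 2E = 12.
Each original edge survives, and each old vertex of degree d contributes d new edges; summing degrees gives Σd = 2E, so E′ = E + 2E = 3E = 18.
Each original face survives and each original vertex becomes one new face: F′ = F + V = 8.

8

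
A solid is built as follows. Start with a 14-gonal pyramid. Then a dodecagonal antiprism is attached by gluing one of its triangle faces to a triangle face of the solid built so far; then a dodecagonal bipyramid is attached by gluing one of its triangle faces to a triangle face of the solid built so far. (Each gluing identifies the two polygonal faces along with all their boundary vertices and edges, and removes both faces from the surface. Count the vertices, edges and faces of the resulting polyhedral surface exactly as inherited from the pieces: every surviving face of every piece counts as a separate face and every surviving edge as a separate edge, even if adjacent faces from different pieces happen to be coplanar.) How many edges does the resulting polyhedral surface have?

106

A 14-gonal pyramid: V=15, E=28, F=15.
Attach a dodecagonal antiprism (V=24, E=48, F=26) along a 3-gon: merge 3 vertices and 3 edges, delete both glued faces → V=36, E=73, F=39.
Attach a dodecagonal bipyramid (V=14, E=36, F=24) along a 3-gon: merge 3 vertices and 3 edges, delete both glued faces → V=47, E=106, F=61.
Check: V − E + F = 47 − 106 + 61 = 2.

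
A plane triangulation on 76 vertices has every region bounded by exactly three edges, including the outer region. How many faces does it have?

148

In a plane triangulation 3F = 2E and V − E + F = 2, so F = 2V − 4 = 2·76 − 4 = 148.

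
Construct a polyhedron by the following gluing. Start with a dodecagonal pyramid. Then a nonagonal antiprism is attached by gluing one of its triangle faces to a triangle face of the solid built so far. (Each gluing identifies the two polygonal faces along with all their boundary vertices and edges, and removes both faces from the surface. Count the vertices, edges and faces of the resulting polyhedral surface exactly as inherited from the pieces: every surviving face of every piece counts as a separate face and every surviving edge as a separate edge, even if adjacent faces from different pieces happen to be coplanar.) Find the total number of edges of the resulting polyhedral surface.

57

A dodecagonal pyramid: V=13, E=24, F=13.
Attach a nonagonal antiprism (V=18, E=36, F=20) along a 3-gon: merge 3 vertices and 3 edges, delete both glued faces → V=28, E=57, F=31.
Check: V − E + F = 28 − 57 + 31 = 2.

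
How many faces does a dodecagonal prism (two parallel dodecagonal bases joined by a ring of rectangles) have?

A prism on an n-gon has two n-gon bases and n rectangular sides: V = 2·12 = 24, E = 3·12 = 36, F = 12 + 2 = 14.
Check: V − E + F = 24 − 36 + 14 = 2.

14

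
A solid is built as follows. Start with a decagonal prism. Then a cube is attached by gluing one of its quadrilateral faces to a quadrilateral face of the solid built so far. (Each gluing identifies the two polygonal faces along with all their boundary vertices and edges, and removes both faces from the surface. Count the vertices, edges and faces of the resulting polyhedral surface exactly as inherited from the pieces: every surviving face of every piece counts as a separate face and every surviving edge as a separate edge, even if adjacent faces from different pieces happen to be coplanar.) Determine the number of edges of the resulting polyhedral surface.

38

A decagonal prism: V=20, E=30, F=12.
Attach a cube (V=8, E=12, F=6) along a 4-gon: merge 4 vertices and 4 edges, delete both glued faces → V=24, E=38, F=16.
Check: V − E + F = 24 − 38 + 16 = 2.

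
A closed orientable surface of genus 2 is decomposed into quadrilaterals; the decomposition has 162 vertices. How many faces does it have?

164

χ = 2 − 2·2 = -2, and every face is a square so 4F = 2E.
V − E + F = -2 with E = 4F/2 gives 162 − (4/2 − 1)·F = -2, so F = 164 and E = 328.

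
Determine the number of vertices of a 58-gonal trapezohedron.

The n-trapezohedron (dual of the n-antiprism) has V = 2·58 + 2 = 118, E = 4·58 = 232, F = 2·58 = 116.

118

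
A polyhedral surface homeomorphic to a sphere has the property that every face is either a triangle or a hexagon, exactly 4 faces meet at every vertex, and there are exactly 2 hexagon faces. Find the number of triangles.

Let x be the number of triangles; then F = 2 + x.
Edge–face incidences: 2E = 6·2 + 3·x = 12 + 3x.
Every vertex has degree 4, so 4V = 2E.
Euler: V − E + F = 2 ⇒ (2E)/4 − E + (2 + x) = 2.
Multiply by 8: 2·(2E) − 4·(2E) + 8·(2 + x) = 16, i.e. 16 + 8x − 2·(12 + 3x) = 16.
Collecting terms: 2x − 8 = 16, so 2x = 24, so x = 12.
Then 2E = 12 + 3·12 = 48, so E = 24, V = 2E/4 = 12, F = 2 + 12 = 14.

12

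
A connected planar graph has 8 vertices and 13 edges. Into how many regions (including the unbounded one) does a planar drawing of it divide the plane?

7

Euler's formula for a connected plane graph: V − E + F = 2, so F = 2 − 8 + 13 = 7.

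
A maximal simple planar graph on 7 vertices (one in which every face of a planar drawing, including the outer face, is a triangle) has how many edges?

15

In a plane triangulation 3F = 2E and V − E + F = 2, so E = 3V − 6 = 3·7 − 6 = 15.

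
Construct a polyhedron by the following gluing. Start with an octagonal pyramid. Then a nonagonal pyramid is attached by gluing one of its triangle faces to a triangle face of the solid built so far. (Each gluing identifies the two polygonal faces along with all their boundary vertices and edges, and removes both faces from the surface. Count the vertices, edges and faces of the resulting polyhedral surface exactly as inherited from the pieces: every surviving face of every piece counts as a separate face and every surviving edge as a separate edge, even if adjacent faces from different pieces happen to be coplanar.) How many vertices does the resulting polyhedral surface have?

16

An octagonal pyramid: V=9, E=16, F=9.
Attach a nonagonal pyramid (V=10, E=18, F=10) along a 3-gon: merge 3 vertices and 3 edges, delete both glued faces → V=16, E=31, F=17.
Check: V − E + F = 16 − 31 + 17 = 2.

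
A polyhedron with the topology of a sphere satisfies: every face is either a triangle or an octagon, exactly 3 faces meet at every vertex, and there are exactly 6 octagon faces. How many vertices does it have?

24

Let x be the number of triangles; then F = 6 + x.
Edge–face incidences: 2E = 8·6 + 3·x = 48 + 3x.
Every vertex has degree 3, so 3V = 2E.
Euler: V − E + F = 2 ⇒ (2E)/3 − E + (6 + x) = 2.
Multiply by 6: 2·(2E) − 3·(2E) + 6·(6 + x) = 12, i.e. 36 + 6x − (48 + 3x) = 12.
Collecting terms: 3x − 12 = 12, so 3x = 24, so x = 8.
Then 2E = 48 + 3·8 = 72, so E = 36, V = 2E/3 = 24, F = 6 + 8 = 14.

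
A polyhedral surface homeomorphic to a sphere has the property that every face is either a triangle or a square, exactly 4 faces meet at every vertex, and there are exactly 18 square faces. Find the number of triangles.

8

Let x be the number of triangles; then F = 18 + x.
Edge–face incidences: 2E = 4·18 + 3·x = 72 + 3x.
Every vertex has degree 4, so 4V = 2E.
Euler: V − E + F = 2 ⇒ (2E)/4 − E + (18 + x) = 2.
Multiply by 8: 2·(2E) − 4·(2E) + 8·(18 + x) = 16, i.e. 144 + 8x − 2·(72 + 3x) = 16.
Collecting terms: 2x = 16, so x = 8.
Then 2E = 72 + 3·8 = 96, so E = 48, V = 2E/4 = 24, F = 18 + 8 = 26.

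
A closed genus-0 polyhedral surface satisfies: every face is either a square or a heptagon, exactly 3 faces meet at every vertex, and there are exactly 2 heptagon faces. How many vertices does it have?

Let x be the number of squares; then F = 2 + x.
Edge–face incidences: 2E = 7·2 + 4·x = 14 + 4x.
Every vertex has degree 3, so 3V = 2E.
Euler: V − E + F = 2 ⇒ (2E)/3 − E + (2 + x) = 2.
Multiply by 6: 2·(2E) − 3·(2E) + 6·(2 + x) = 12, i.e. 12 + 6x − (14 + 4x) = 12.
Collecting terms: 2x − 2 = 12, so 2x = 14, so x = 7.
Then 2E = 14 + 4·7 = 42, so E = 21, V = 2E/3 = 14, F = 2 + 7 = 9.

14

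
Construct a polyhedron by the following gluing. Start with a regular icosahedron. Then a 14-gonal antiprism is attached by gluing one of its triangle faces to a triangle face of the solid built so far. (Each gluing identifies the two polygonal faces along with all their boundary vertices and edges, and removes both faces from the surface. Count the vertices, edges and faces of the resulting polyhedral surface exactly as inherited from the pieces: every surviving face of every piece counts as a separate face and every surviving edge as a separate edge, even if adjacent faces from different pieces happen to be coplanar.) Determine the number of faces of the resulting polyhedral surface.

A regular icosahedron: V=12, E=30, F=20.
Attach a 14-gonal antiprism (V=28, E=56, F=30) along a 3-gon: merge 3 vertices and 3 edges, delete both glued faces → V=37, E=83, F=48.
Check: V − E + F = 37 − 83 + 48 = 2.

48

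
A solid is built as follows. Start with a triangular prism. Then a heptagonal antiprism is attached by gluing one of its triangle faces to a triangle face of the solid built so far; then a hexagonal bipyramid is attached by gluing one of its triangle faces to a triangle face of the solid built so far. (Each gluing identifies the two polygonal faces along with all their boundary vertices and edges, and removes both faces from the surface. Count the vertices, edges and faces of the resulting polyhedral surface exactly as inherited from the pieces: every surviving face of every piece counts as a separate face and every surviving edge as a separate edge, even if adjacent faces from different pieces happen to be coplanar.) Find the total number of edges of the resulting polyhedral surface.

A triangular prism: V=6, E=9, F=5.
Attach a heptagonal antiprism (V=14, E=28, F=16) along a 3-gon: merge 3 vertices and 3 edges, delete both glued faces → V=17, E=34, F=19.
Attach a hexagonal bipyramid (V=8, E=18, F=12) along a 3-gon: merge 3 vertices and 3 edges, delete both glued faces → V=22, E=49, F=29.
Check: V − E + F = 22 − 49 + 29 = 2.

49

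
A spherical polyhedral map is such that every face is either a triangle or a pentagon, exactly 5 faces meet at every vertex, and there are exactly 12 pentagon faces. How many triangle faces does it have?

80

Let x be the number of triangles; then F = 12 + x.
Edge–face incidences: 2E = 5·12 + 3·x = 60 + 3x.
Every vertex has degree 5, so 5V = 2E.
Euler: V − E + F = 2 ⇒ (2E)/5 − E + (12 + x) = 2.
Multiply by 10: 2·(2E) − 5·(2E) + 10·(12 + x) = 20, i.e. 120 + 10x − 3·(60 + 3x) = 20.
Collecting terms: x − 60 = 20, so x = 80.
Then 2E = 60 + 3·80 = 300, so E = 150, V = 2E/5 = 60, F = 12 + 80 = 92.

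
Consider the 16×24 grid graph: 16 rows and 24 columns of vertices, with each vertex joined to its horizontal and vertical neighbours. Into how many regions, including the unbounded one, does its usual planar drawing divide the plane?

346

The grid has V = 16·24 = 384 vertices and E = 16·23 + 24·15 = 728 edges.
F = 2 − V + E = 2 − 384 + 728 = 346.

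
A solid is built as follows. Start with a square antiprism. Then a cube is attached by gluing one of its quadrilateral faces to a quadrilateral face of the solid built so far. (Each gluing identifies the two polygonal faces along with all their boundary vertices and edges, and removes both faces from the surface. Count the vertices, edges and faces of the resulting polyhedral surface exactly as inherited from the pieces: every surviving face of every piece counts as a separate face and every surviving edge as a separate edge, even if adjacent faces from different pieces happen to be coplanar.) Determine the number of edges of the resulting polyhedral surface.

24

A square antiprism: V=8, E=16, F=10.
Attach a cube (V=8, E=12, F=6) along a 4-gon: merge 4 vertices and 4 edges, delete both glued faces → V=12, E=24, F=14.
Check: V − E + F = 12 − 24 + 14 = 2.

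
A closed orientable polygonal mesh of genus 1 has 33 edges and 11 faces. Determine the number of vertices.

22

For a closed orientable surface of genus 1, χ = 2 − 2·1 = 0.
V = 0 + E − F = 0 + 33 − 11 = 22.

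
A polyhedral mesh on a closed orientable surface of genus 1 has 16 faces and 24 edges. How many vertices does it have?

For a closed orientable surface of genus 1, χ = 2 − 2·1 = 0.
V = 0 + E − F = 0 + 24 − 16 = 8.

8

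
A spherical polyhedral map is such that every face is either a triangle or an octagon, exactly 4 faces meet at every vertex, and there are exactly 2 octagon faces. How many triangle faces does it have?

16

Let x be the number of triangles; then F = 2 + x.
Edge–face incidences: 2E = 8·2 + 3·x = 16 + 3x.
Every vertex has degree 4, so 4V = 2E.
Euler: V − E + F = 2 ⇒ (2E)/4 − E + (2 + x) = 2.
Multiply by 8: 2·(2E) − 4·(2E) + 8·(2 + x) = 16, i.e. 16 + 8x − 2·(16 + 3x) = 16.
Collecting terms: 2x − 16 = 16, so 2x = 32, so x = 16.
Then 2E = 16 + 3·16 = 64, so E = 32, V = 2E/4 = 16, F = 2 + 16 = 18.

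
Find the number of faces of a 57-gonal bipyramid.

A bipyramid over an n-gon has 2n triangular faces and n + 2 vertices: V = 57 + 2 = 59, E = 3·57 = 171, F = 2·57 = 114.

114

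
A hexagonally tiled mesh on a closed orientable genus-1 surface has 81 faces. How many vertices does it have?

χ = 2 − 2·1 = 0, and every face is a hexagon so 6F = 2E.
E = 6·81/2 = 243. Then V = 0 + E − F = 0 + 243 − 81 = 162.

162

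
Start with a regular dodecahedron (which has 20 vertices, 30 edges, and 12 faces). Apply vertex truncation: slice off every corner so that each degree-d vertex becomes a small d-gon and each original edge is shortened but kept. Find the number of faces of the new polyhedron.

32

Truncation replaces each original edge-end by a new vertex, so V′ = 2E = 60.
Each original edge survives, and each old vertex of degree d contributes d new edges; summing degrees gives Σd = 2E, so E′ = E + 2E = 3E = 90.
Each original face survives and each original vertex becomes one new face: F′ = F + V = 32.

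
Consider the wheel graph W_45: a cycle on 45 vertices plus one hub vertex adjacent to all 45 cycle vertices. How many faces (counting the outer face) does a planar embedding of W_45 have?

W_45 has V = 45 + 1 = 46 vertices and E = 2·45 = 90 edges.
By Euler's formula F = 2 − V + E = 2 − 46 + 90 = 46.

46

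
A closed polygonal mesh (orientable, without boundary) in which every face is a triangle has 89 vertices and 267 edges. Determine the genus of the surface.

Every face is a triangle and each edge borders two faces, so 3F = 2·267, giving F = 178.
χ = V − E + F = 89 − 267 + 178 = 0.
For a closed orientable surface χ = 2 − 2g, so g = (2 − (0))/2 = 1.

1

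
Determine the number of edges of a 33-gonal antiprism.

An antiprism on an n-gon has two n-gon caps and 2n triangles: V = 2·33 = 66, E = 4·33 = 132, F = 2·33 + 2 = 68.
Check: V − E + F = 66 − 132 + 68 = 2.

132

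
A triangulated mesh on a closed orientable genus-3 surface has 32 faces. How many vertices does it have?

χ = 2 − 2·3 = -4, and every face is a triangle so 3F = 2E.
E = 3·32/2 = 48. Then V = -4 + E − F = -4 + 48 − 32 = 12.

12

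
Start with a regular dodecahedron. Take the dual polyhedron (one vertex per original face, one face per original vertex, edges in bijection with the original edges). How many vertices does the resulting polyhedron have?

The base solid has V = 20, E = 30, F = 12.
The dual swaps V and F and preserves E: V′ = F = 12, E′ = E = 30, F′ = V = 20.

12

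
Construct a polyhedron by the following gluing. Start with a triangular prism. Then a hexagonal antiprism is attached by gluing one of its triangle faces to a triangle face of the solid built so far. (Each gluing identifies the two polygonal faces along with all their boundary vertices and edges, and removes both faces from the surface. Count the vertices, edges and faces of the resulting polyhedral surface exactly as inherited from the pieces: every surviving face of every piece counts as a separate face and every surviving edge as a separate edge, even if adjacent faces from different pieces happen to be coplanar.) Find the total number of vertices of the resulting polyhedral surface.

15

A triangular prism: V=6, E=9, F=5.
Attach a hexagonal antiprism (V=12, E=24, F=14) along a 3-gon: merge 3 vertices and 3 edges, delete both glued faces → V=15, E=30, F=17.
Check: V − E + F = 15 − 30 + 17 = 2.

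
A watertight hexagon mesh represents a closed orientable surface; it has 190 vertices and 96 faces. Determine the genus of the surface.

2

Every face is a hexagon, so 2E = 6·96 = 576, giving E = 288.
χ = V − E + F = 190 − 288 + 96 = -2.
For a closed orientable surface χ = 2 − 2g, so g = (2 − (-2))/2 = 2.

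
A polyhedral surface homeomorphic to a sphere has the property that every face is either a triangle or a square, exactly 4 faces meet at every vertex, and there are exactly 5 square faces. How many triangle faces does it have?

Let x be the number of triangles; then F = 5 + x.
Edge–face incidences: 2E = 4·5 + 3·x = 20 + 3x.
Every vertex has degree 4, so 4V = 2E.
Euler: V − E + F = 2 ⇒ (2E)/4 − E + (5 + x) = 2.
Multiply by 8: 2·(2E) − 4·(2E) + 8·(5 + x) = 16, i.e. 40 + 8x − 2·(20 + 3x) = 16.
Collecting terms: 2x = 16, so x = 8.
Then 2E = 20 + 3·8 = 44, so E = 22, V = 2E/4 = 11, F = 5 + 8 = 13.

8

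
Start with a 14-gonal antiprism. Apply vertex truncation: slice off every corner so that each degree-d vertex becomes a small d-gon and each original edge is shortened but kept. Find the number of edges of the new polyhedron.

168

The base solid has V = 28, E = 56, F = 30.
Truncation replaces each original edge-end by a new vertex, so V′ = 2E = 112.
Each original edge survives, and each old vertex of degree d contributes d new edges; summing degrees gives Σd = 2E, so E′ = E + 2E = 3E = 168.
Each original face survives and each original vertex becomes one new face: F′ = F + V = 58.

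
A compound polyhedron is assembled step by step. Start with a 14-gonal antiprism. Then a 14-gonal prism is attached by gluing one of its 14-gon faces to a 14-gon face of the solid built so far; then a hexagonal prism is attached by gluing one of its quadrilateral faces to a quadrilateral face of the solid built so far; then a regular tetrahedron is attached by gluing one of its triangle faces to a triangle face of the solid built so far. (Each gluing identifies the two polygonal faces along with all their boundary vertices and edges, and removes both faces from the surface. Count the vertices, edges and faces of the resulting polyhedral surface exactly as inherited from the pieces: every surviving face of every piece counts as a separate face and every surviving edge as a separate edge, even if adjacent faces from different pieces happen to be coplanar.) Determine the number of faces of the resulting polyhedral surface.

52

A 14-gonal antiprism: V=28, E=56, F=30.
Attach a 14-gonal prism (V=28, E=42, F=16) along a 14-gon: merge 14 vertices and 14 edges, delete both glued faces → V=42, E=84, F=44.
Attach a hexagonal prism (V=12, E=18, F=8) along a 4-gon: merge 4 vertices and 4 edges, delete both glued faces → V=50, E=98, F=50.
Attach a regular tetrahedron (V=4, E=6, F=4) along a 3-gon: merge 3 vertices and 3 edges, delete both glued faces → V=51, E=101, F=52.
Check: V − E + F = 51 − 101 + 52 = 2.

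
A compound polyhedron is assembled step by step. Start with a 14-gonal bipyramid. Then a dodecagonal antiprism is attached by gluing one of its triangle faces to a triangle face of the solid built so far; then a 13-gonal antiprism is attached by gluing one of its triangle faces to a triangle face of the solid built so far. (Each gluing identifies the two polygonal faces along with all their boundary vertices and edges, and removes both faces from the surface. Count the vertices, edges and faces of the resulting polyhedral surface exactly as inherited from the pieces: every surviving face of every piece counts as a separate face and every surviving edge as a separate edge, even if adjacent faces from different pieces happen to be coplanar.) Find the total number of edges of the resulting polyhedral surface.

136

A 14-gonal bipyramid: V=16, E=42, F=28.
Attach a dodecagonal antiprism (V=24, E=48, F=26) along a 3-gon: merge 3 vertices and 3 edges, delete both glued faces → V=37, E=87, F=52.
Attach a 13-gonal antiprism (V=26, E=52, F=28) along a 3-gon: merge 3 vertices and 3 edges, delete both glued faces → V=60, E=136, F=78.
Check: V − E + F = 60 − 136 + 78 = 2.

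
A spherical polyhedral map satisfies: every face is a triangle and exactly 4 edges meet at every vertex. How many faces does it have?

Each face has 3 edges and each edge borders two faces, so 2E = 3F.
Each vertex has degree 4, so 4V = 2E and hence V = 3F/4.
Euler: V − E + F = 2 ⇒ (3F/4) − (3F/2) + F = 2.
Multiply by 8: (6 − 12 + 8)F = 16, i.e. 2F = 16.
So F = 8, E = 3·8/2 = 12, V = 3·8/4 = 6.

8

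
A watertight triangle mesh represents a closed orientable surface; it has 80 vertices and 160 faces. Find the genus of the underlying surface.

1

Every face is a triangle, so 2E = 3·160 = 480, giving E = 240.
χ = V − E + F = 80 − 240 + 160 = 0.
For a closed orientable surface χ = 2 − 2g, so g = (2 − (0))/2 = 1.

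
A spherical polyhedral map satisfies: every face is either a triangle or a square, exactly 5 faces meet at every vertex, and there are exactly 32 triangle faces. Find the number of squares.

Let x be the number of squares; then F = 32 + x.
Edge–face incidences: 2E = 3·32 + 4·x = 96 + 4x.
Every vertex has degree 5, so 5V = 2E.
Euler: V − E + F = 2 ⇒ (2E)/5 − E + (32 + x) = 2.
Multiply by 10: 2·(2E) − 5·(2E) + 10·(32 + x) = 20, i.e. 320 + 10x − 3·(96 + 4x) = 20.
Collecting terms: −2x + 32 = 20, so −2x = −12, so x = 6.
Then 2E = 96 + 4·6 = 120, so E = 60, V = 2E/5 = 24, F = 32 + 6 = 38.

6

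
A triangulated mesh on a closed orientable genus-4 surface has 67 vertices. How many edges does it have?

219

χ = 2 − 2·4 = -6, and every face is a triangle so 3F = 2E.
V − E + F = -6 with E = 3F/2 gives 67 − (3/2 − 1)·F = -6, so F = 146 and E = 219.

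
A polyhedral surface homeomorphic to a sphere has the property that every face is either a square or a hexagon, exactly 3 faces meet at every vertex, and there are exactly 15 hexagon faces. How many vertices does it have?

Let x be the number of squares; then F = 15 + x.
Edge–face incidences: 2E = 6·15 + 4·x = 90 + 4x.
Every vertex has degree 3, so 3V = 2E.
Euler: V − E + F = 2 ⇒ (2E)/3 − E + (15 + x) = 2.
Multiply by 6: 2·(2E) − 3·(2E) + 6·(15 + x) = 12, i.e. 90 + 6x − (90 + 4x) = 12.
Collecting terms: 2x = 12, so x = 6.
Then 2E = 90 + 4·6 = 114, so E = 57, V = 2E/3 = 38, F = 15 + 6 = 21.

38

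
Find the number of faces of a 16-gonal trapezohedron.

The n-trapezohedron (dual of the n-antiprism) has V = 2·16 + 2 = 34, E = 4·16 = 64, F = 2·16 = 32.

32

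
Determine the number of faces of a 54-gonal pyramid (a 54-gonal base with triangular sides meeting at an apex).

55

A pyramid on an n-gon base has one n-gon and n triangles: V = 54 + 1 = 55, E = 2·54 = 108, F = 54 + 1 = 55.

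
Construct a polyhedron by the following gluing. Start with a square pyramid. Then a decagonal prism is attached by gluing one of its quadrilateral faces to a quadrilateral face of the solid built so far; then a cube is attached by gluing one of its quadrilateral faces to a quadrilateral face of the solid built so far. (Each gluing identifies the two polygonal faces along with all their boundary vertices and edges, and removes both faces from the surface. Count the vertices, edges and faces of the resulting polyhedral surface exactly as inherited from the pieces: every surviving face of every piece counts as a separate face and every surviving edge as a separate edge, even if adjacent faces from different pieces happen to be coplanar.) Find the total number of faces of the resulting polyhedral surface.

19

A square pyramid: V=5, E=8, F=5.
Attach a decagonal prism (V=20, E=30, F=12) along a 4-gon: merge 4 vertices and 4 edges, delete both glued faces → V=21, E=34, F=15.
Attach a cube (V=8, E=12, F=6) along a 4-gon: merge 4 vertices and 4 edges, delete both glued faces → V=25, E=42, F=19.
Check: V − E + F = 25 − 42 + 19 = 2.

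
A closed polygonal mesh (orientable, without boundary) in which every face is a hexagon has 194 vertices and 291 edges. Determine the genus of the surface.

Every face is a hexagon and each edge borders two faces, so 6F = 2·291, giving F = 97.
χ = V − E + F = 194 − 291 + 97 = 0.
For a closed orientable surface χ = 2 − 2g, so g = (2 − (0))/2 = 1.

1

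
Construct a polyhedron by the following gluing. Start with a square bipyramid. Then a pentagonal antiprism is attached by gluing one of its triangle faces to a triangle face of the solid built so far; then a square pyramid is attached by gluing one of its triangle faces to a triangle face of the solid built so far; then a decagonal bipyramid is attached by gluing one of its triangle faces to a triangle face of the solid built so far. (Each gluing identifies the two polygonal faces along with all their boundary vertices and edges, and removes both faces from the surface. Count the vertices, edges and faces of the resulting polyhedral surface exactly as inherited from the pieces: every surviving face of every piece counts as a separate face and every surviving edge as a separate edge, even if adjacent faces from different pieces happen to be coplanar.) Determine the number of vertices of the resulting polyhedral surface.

24

A square bipyramid: V=6, E=12, F=8.
Attach a pentagonal antiprism (V=10, E=20, F=12) along a 3-gon: merge 3 vertices and 3 edges, delete both glued faces → V=13, E=29, F=18.
Attach a square pyramid (V=5, E=8, F=5) along a 3-gon: merge 3 vertices and 3 edges, delete both glued faces → V=15, E=34, F=21.
Attach a decagonal bipyramid (V=12, E=30, F=20) along a 3-gon: merge 3 vertices and 3 edges, delete both glued faces → V=24, E=61, F=39.
Check: V − E + F = 24 − 61 + 39 = 2.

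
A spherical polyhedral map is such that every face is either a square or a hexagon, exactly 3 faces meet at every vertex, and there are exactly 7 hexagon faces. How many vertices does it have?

22

Let x be the number of squares; then F = 7 + x.
Edge–face incidences: 2E = 6·7 + 4·x = 42 + 4x.
Every vertex has degree 3, so 3V = 2E.
Euler: V − E + F = 2 ⇒ (2E)/3 − E + (7 + x) = 2.
Multiply by 6: 2·(2E) − 3·(2E) + 6·(7 + x) = 12, i.e. 42 + 6x − (42 + 4x) = 12.
Collecting terms: 2x = 12, so x = 6.
Then 2E = 42 + 4·6 = 66, so E = 33, V = 2E/3 = 22, F = 7 + 6 = 13.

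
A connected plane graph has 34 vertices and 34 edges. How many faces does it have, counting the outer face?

Euler's formula for a connected plane graph: V − E + F = 2, so F = 2 − 34 + 34 = 2.

2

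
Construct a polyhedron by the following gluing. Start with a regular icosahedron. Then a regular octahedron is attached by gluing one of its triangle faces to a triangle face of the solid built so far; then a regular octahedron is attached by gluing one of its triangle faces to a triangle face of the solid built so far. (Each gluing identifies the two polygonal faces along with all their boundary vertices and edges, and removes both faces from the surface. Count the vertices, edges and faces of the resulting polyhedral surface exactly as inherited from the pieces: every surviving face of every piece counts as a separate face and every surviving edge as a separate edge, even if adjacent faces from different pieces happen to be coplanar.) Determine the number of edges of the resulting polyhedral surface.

48

A regular icosahedron: V=12, E=30, F=20.
Attach a regular octahedron (V=6, E=12, F=8) along a 3-gon: merge 3 vertices and 3 edges, delete both glued faces → V=15, E=39, F=26.
Attach a regular octahedron (V=6, E=12, F=8) along a 3-gon: merge 3 vertices and 3 edges, delete both glued faces → V=18, E=48, F=32.
Check: V − E + F = 18 − 48 + 32 = 2.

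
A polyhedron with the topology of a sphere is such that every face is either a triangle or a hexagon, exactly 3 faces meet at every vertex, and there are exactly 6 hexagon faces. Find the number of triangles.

4

Let x be the number of triangles; then F = 6 + x.
Edge–face incidences: 2E = 6·6 + 3·x = 36 + 3x.
Every vertex has degree 3, so 3V = 2E.
Euler: V − E + F = 2 ⇒ (2E)/3 − E + (6 + x) = 2.
Multiply by 6: 2·(2E) − 3·(2E) + 6·(6 + x) = 12, i.e. 36 + 6x − (36 + 3x) = 12.
Collecting terms: 3x = 12, so x = 4.
Then 2E = 36 + 3·4 = 48, so E = 24, V = 2E/3 = 16, F = 6 + 4 = 10.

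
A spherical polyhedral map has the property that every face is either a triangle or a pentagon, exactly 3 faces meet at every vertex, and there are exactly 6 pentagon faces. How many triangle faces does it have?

Let x be the number of triangles; then F = 6 + x.
Edge–face incidences: 2E = 5·6 + 3·x = 30 + 3x.
Every vertex has degree 3, so 3V = 2E.
Euler: V − E + F = 2 ⇒ (2E)/3 − E + (6 + x) = 2.
Multiply by 6: 2·(2E) − 3·(2E) + 6·(6 + x) = 12, i.e. 36 + 6x − (30 + 3x) = 12.
Collecting terms: 3x + 6 = 12, so 3x = 6, so x = 2.
Then 2E = 30 + 3·2 = 36, so E = 18, V = 2E/3 = 12, F = 6 + 2 = 8.

2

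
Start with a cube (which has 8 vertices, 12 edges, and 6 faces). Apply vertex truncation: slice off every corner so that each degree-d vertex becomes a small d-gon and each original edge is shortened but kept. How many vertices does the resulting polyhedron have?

Truncation replaces each original edge-end by a new vertex, so V′ = 2E = 24.
Each original edge survives, and each old vertex of degree d contributes d new edges; summing degrees gives Σd = 2E, so E′ = E + 2E = 3E = 36.
Each original face survives and each original vertex becomes one new face: F′ = F + V = 14.

24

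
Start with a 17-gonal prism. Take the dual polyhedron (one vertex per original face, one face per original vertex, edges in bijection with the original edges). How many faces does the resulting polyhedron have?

The base solid has V = 34, E = 51, F = 19.
The dual swaps V and F and preserves E: V′ = F = 19, E′ = E = 51, F′ = V = 34.

34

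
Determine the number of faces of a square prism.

6

A prism on an n-gon has two n-gon bases and n rectangular sides: V = 2·4 = 8, E = 3·4 = 12, F = 4 + 2 = 6.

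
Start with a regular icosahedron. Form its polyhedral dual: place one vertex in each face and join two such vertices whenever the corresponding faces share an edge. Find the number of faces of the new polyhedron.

The base solid has V = 12, E = 30, F = 20.
The dual swaps V and F and preserves E: V′ = F = 20, E′ = E = 30, F′ = V = 12.

12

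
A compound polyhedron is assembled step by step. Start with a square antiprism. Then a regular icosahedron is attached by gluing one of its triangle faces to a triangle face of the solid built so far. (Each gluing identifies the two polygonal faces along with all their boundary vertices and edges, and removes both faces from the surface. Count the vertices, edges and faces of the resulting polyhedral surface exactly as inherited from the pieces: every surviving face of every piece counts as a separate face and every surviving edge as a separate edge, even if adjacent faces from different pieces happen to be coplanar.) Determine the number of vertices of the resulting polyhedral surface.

A square antiprism: V=8, E=16, F=10.
Attach a regular icosahedron (V=12, E=30, F=20) along a 3-gon: merge 3 vertices and 3 edges, delete both glued faces → V=17, E=43, F=28.
Check: V − E + F = 17 − 43 + 28 = 2.

17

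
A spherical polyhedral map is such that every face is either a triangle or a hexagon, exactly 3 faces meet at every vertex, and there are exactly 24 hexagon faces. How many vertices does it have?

52

Let x be the number of triangles; then F = 24 + x.
Edge–face incidences: 2E = 6·24 + 3·x = 144 + 3x.
Every vertex has degree 3, so 3V = 2E.
Euler: V − E + F = 2 ⇒ (2E)/3 − E + (24 + x) = 2.
Multiply by 6: 2·(2E) − 3·(2E) + 6·(24 + x) = 12, i.e. 144 + 6x − (144 + 3x) = 12.
Collecting terms: 3x = 12, so x = 4.
Then 2E = 144 + 3·4 = 156, so E = 78, V = 2E/3 = 52, F = 24 + 4 = 28.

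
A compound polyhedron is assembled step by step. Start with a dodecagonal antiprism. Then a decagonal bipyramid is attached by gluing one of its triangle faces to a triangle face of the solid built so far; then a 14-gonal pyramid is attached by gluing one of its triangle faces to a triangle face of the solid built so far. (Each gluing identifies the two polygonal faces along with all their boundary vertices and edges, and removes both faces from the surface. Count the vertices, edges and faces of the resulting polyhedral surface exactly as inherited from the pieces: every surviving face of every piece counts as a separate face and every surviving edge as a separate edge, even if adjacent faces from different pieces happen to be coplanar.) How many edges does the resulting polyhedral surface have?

100

A dodecagonal antiprism: V=24, E=48, F=26.
Attach a decagonal bipyramid (V=12, E=30, F=20) along a 3-gon: merge 3 vertices and 3 edges, delete both glued faces → V=33, E=75, F=44.
Attach a 14-gonal pyramid (V=15, E=28, F=15) along a 3-gon: merge 3 vertices and 3 edges, delete both glued faces → V=45, E=100, F=57.
Check: V − E + F = 45 − 100 + 57 = 2.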